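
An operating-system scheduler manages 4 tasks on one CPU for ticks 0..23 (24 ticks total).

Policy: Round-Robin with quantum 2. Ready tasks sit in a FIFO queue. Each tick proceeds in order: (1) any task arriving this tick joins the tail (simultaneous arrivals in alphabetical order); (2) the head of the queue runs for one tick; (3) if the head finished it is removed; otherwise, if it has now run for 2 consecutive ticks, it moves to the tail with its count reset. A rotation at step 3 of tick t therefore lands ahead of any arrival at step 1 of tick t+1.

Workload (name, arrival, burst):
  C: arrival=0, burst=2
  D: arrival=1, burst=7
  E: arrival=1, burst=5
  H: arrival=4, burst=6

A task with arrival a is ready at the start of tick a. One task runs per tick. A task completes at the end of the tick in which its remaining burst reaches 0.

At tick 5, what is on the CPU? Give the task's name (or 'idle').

t=0: queue=[C] q_used=0 → run C
t=1: queue=[C,D,E] q_used=1 → run C
t=2: queue=[D,E] q_used=0 → run D
t=3: queue=[D,E] q_used=1 → run D
t=4: queue=[E,D,H] q_used=0 → run E
t=5: queue=[E,D,H] q_used=1 → run E
t=6: queue=[D,H,E] q_used=0 → run D
t=7: queue=[D,H,E] q_used=1 → run D
t=8: queue=[H,E,D] q_used=0 → run H
t=9: queue=[H,E,D] q_used=1 → run H
t=10: queue=[E,D,H] q_used=0 → run E
t=11: queue=[E,D,H] q_used=1 → run E
t=12: queue=[D,H,E] q_used=0 → run D
t=13: queue=[D,H,E] q_used=1 → run D
t=14: queue=[H,E,D] q_used=0 → run H
t=15: queue=[H,E,D] q_used=1 → run H
t=16: queue=[E,D,H] q_used=0 → run E
t=17: queue=[D,H] q_used=0 → run D
t=18: queue=[H] q_used=0 → run H
t=19: queue=[H] q_used=1 → run H
t=20: (idle)
t=21: (idle)
t=22: (idle)
t=23: (idle)

running at tick 5 = E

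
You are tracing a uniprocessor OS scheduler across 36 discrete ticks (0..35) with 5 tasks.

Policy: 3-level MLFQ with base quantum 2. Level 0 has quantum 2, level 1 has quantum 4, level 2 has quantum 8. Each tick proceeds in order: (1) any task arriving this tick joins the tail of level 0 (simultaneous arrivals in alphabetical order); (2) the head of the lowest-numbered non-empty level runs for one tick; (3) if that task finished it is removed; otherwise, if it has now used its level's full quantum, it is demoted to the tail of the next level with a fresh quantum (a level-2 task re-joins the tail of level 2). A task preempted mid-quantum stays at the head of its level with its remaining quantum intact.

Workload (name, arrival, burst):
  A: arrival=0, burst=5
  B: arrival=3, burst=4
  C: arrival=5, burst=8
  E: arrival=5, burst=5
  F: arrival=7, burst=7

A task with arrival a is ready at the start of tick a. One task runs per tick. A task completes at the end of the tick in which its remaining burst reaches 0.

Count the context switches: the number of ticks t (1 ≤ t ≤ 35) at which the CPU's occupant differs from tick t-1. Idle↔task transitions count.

t=0: L0/L1/L2 = A/-/- → run A
t=1: L0/L1/L2 = A/-/- → run A
t=2: L0/L1/L2 = -/A/- → run A
t=3: L0/L1/L2 = B/A/- → run B
t=4: L0/L1/L2 = B/A/- → run B
t=5: L0/L1/L2 = CE/AB/- → run C
t=6: L0/L1/L2 = CE/AB/- → run C
t=7: L0/L1/L2 = EF/ABC/- → run E
t=8: L0/L1/L2 = EF/ABC/- → run E
t=9: L0/L1/L2 = F/ABCE/- → run F
t=10: L0/L1/L2 = F/ABCE/- → run F
t=11: L0/L1/L2 = -/ABCEF/- → run A
t=12: L0/L1/L2 = -/ABCEF/- → run A
t=13: L0/L1/L2 = -/BCEF/- → run B
t=14: L0/L1/L2 = -/BCEF/- → run B
t=15: L0/L1/L2 = -/CEF/- → run C
t=16: L0/L1/L2 = -/CEF/- → run C
t=17: L0/L1/L2 = -/CEF/- → run C
t=18: L0/L1/L2 = -/CEF/- → run C
t=19: L0/L1/L2 = -/EF/C → run E
t=20: L0/L1/L2 = -/EF/C → run E
t=21: L0/L1/L2 = -/EF/C → run E
t=22: L0/L1/L2 = -/F/C → run F
t=23: L0/L1/L2 = -/F/C → run F
t=24: L0/L1/L2 = -/F/C → run F
t=25: L0/L1/L2 = -/F/C → run F
t=26: L0/L1/L2 = -/-/CF → run C
t=27: L0/L1/L2 = -/-/CF → run C
t=28: L0/L1/L2 = -/-/F → run F
t=29: (idle)
t=30: (idle)
t=31: (idle)
t=32: (idle)
t=33: (idle)
t=34: (idle)
t=35: (idle)

context switches = 12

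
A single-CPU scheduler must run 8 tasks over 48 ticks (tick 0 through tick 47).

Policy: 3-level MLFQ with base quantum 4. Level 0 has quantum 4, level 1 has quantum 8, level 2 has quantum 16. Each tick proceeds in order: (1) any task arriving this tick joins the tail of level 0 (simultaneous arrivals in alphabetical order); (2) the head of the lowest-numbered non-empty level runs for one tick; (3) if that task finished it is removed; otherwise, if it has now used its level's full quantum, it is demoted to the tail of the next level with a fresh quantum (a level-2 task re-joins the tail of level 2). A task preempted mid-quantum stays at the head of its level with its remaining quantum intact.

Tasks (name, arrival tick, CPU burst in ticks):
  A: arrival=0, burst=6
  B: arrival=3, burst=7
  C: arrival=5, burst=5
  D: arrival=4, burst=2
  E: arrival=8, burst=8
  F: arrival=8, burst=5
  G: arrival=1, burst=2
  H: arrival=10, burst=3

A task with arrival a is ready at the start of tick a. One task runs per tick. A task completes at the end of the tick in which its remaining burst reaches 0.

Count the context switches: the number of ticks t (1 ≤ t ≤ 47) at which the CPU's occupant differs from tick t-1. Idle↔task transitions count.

t=0: L0/L1/L2 = A/-/- → run A
t=1: L0/L1/L2 = AG/-/- → run A
t=2: L0/L1/L2 = AG/-/- → run A
t=3: L0/L1/L2 = AGB/-/- → run A
t=4: L0/L1/L2 = GBD/A/- → run G
t=5: L0/L1/L2 = GBDC/A/- → run G
t=6: L0/L1/L2 = BDC/A/- → run B
t=7: L0/L1/L2 = BDC/A/- → run B
t=8: L0/L1/L2 = BDCEF/A/- → run B
t=9: L0/L1/L2 = BDCEF/A/- → run B
t=10: L0/L1/L2 = DCEFH/AB/- → run D
t=11: L0/L1/L2 = DCEFH/AB/- → run D
t=12: L0/L1/L2 = CEFH/AB/- → run C
t=13: L0/L1/L2 = CEFH/AB/- → run C
t=14: L0/L1/L2 = CEFH/AB/- → run C
t=15: L0/L1/L2 = CEFH/AB/- → run C
t=16: L0/L1/L2 = EFH/ABC/- → run E
t=17: L0/L1/L2 = EFH/ABC/- → run E
t=18: L0/L1/L2 = EFH/ABC/- → run E
t=19: L0/L1/L2 = EFH/ABC/- → run E
t=20: L0/L1/L2 = FH/ABCE/- → run F
t=21: L0/L1/L2 = FH/ABCE/- → run F
t=22: L0/L1/L2 = FH/ABCE/- → run F
t=23: L0/L1/L2 = FH/ABCE/- → run F
t=24: L0/L1/L2 = H/ABCEF/- → run H
t=25: L0/L1/L2 = H/ABCEF/- → run H
t=26: L0/L1/L2 = H/ABCEF/- → run H
t=27: L0/L1/L2 = -/ABCEF/- → run A
t=28: L0/L1/L2 = -/ABCEF/- → run A
t=29: L0/L1/L2 = -/BCEF/- → run B
t=30: L0/L1/L2 = -/BCEF/- → run B
t=31: L0/L1/L2 = -/BCEF/- → run B
t=32: L0/L1/L2 = -/CEF/- → run C
t=33: L0/L1/L2 = -/EF/- → run E
t=34: L0/L1/L2 = -/EF/- → run E
t=35: L0/L1/L2 = -/EF/- → run E
t=36: L0/L1/L2 = -/EF/- → run E
t=37: L0/L1/L2 = -/F/- → run F
t=38: (idle)
t=39: (idle)
t=40: (idle)
t=41: (idle)
t=42: (idle)
t=43: (idle)
t=44: (idle)
t=45: (idle)
t=46: (idle)
t=47: (idle)

context switches = 13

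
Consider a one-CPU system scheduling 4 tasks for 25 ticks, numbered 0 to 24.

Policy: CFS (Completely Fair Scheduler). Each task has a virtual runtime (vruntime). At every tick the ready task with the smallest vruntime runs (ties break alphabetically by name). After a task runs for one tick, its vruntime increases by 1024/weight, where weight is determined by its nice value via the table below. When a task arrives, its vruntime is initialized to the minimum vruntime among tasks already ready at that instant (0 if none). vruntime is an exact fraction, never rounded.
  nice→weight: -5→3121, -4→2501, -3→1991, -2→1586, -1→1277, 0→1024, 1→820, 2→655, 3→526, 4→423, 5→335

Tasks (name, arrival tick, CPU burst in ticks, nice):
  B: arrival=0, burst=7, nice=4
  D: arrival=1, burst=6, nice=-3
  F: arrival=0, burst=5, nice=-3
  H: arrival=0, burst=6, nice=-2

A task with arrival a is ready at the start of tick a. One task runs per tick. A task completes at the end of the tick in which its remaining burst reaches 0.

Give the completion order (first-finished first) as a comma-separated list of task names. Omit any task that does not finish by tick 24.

t=0: vr[B=0 F=0 H=0] → run B
t=1: vr[B=1024/423 D=0 F=0 H=0] → run D
t=2: vr[B=1024/423 D=1024/1991 F=0 H=0] → run F
t=3: vr[B=1024/423 D=1024/1991 F=1024/1991 H=0] → run H
t=4: vr[B=1024/423 D=1024/1991 F=1024/1991 H=512/793] → run D
t=5: vr[B=1024/423 D=2048/1991 F=1024/1991 H=512/793] → run F
t=6: vr[B=1024/423 D=2048/1991 F=2048/1991 H=512/793] → run H
t=7: vr[B=1024/423 D=2048/1991 F=2048/1991 H=1024/793] → run D
t=8: vr[B=1024/423 D=3072/1991 F=2048/1991 H=1024/793] → run F
t=9: vr[B=1024/423 D=3072/1991 F=3072/1991 H=1024/793] → run H
t=10: vr[B=1024/423 D=3072/1991 F=3072/1991 H=1536/793] → run D
t=11: vr[B=1024/423 D=4096/1991 F=3072/1991 H=1536/793] → run F
t=12: vr[B=1024/423 D=4096/1991 F=4096/1991 H=1536/793] → run H
t=13: vr[B=1024/423 D=4096/1991 F=4096/1991 H=2048/793] → run D
t=14: vr[B=1024/423 D=5120/1991 F=4096/1991 H=2048/793] → run F
t=15: vr[B=1024/423 D=5120/1991 H=2048/793] → run B
t=16: vr[B=2048/423 D=5120/1991 H=2048/793] → run D
t=17: vr[B=2048/423 H=2048/793] → run H
t=18: vr[B=2048/423 H=2560/793] → run H
t=19: vr[B=2048/423] → run B
t=20: vr[B=1024/141] → run B
t=21: vr[B=4096/423] → run B
t=22: vr[B=5120/423] → run B
t=23: vr[B=2048/141] → run B
t=24: (idle)

completion order = F, D, H, B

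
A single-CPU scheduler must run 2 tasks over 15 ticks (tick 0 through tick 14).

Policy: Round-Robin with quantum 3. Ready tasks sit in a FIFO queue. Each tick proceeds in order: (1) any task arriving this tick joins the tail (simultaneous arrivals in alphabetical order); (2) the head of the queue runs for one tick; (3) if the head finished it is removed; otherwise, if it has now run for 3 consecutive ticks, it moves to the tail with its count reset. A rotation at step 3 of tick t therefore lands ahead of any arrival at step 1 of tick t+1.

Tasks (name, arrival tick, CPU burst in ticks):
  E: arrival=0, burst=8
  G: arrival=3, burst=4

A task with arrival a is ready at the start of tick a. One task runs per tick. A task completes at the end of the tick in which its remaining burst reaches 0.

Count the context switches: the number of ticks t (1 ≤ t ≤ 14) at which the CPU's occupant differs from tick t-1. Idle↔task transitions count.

t=0: queue=[E] q_used=0 → run E
t=1: queue=[E] q_used=1 → run E
t=2: queue=[E] q_used=2 → run E
t=3: queue=[E,G] q_used=0 → run E
t=4: queue=[E,G] q_used=1 → run E
t=5: queue=[E,G] q_used=2 → run E
t=6: queue=[G,E] q_used=0 → run G
t=7: queue=[G,E] q_used=1 → run G
t=8: queue=[G,E] q_used=2 → run G
t=9: queue=[E,G] q_used=0 → run E
t=10: queue=[E,G] q_used=1 → run E
t=11: queue=[G] q_used=0 → run G
t=12: (idle)
t=13: (idle)
t=14: (idle)

context switches = 4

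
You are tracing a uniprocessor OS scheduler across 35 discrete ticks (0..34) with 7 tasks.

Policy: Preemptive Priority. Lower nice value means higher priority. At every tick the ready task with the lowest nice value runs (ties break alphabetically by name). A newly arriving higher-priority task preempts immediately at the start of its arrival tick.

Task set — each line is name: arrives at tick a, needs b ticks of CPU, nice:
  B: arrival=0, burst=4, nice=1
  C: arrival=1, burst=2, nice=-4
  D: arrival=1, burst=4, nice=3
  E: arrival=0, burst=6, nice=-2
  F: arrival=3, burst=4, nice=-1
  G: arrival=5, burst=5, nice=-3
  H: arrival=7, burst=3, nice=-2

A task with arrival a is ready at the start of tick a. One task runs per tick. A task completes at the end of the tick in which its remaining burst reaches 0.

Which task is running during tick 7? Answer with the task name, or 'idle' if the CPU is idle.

t=0: ready={B,E} → run E
t=1: ready={B,C,D,E} → run C
t=2: ready={B,C,D,E} → run C
t=3: ready={B,D,E,F} → run E
t=4: ready={B,D,E,F} → run E
t=5: ready={B,D,E,F,G} → run G
t=6: ready={B,D,E,F,G} → run G
t=7: ready={B,D,E,F,G,H} → run G
t=8: ready={B,D,E,F,G,H} → run G
t=9: ready={B,D,E,F,G,H} → run G
t=10: ready={B,D,E,F,H} → run E
t=11: ready={B,D,E,F,H} → run E
t=12: ready={B,D,E,F,H} → run E
t=13: ready={B,D,F,H} → run H
t=14: ready={B,D,F,H} → run H
t=15: ready={B,D,F,H} → run H
t=16: ready={B,D,F} → run F
t=17: ready={B,D,F} → run F
t=18: ready={B,D,F} → run F
t=19: ready={B,D,F} → run F
t=20: ready={B,D} → run B
t=21: ready={B,D} → run B
t=22: ready={B,D} → run B
t=23: ready={B,D} → run B
t=24: ready={D} → run D
t=25: ready={D} → run D
t=26: ready={D} → run D
t=27: ready={D} → run D
t=28: (idle)
t=29: (idle)
t=30: (idle)
t=31: (idle)
t=32: (idle)
t=33: (idle)
t=34: (idle)

running at tick 7 = G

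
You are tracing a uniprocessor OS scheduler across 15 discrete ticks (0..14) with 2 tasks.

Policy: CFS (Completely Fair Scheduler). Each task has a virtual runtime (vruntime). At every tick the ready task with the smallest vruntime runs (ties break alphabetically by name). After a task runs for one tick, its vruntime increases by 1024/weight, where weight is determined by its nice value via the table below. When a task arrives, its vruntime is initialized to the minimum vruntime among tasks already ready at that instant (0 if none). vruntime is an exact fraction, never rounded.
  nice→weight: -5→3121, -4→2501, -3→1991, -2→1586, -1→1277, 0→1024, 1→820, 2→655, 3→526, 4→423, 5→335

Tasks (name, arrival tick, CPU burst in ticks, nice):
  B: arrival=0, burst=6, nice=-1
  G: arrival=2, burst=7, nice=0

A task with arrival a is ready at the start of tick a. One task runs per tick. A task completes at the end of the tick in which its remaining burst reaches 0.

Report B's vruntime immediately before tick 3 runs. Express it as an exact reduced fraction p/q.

t=0: vr[B=0] → run B
t=1: vr[B=1024/1277] → run B
t=2: vr[B=2048/1277 G=2048/1277] → run B
t=3: vr[B=3072/1277 G=2048/1277] → run G
t=4: vr[B=3072/1277 G=3325/1277] → run B
t=5: vr[B=4096/1277 G=3325/1277] → run G
t=6: vr[B=4096/1277 G=4602/1277] → run B
t=7: vr[B=5120/1277 G=4602/1277] → run G
t=8: vr[B=5120/1277 G=5879/1277] → run B
t=9: vr[G=5879/1277] → run G
t=10: vr[G=7156/1277] → run G
t=11: vr[G=8433/1277] → run G
t=12: vr[G=9710/1277] → run G
t=13: (idle)
t=14: (idle)

vruntime(B, start of tick 3) = 3072/1277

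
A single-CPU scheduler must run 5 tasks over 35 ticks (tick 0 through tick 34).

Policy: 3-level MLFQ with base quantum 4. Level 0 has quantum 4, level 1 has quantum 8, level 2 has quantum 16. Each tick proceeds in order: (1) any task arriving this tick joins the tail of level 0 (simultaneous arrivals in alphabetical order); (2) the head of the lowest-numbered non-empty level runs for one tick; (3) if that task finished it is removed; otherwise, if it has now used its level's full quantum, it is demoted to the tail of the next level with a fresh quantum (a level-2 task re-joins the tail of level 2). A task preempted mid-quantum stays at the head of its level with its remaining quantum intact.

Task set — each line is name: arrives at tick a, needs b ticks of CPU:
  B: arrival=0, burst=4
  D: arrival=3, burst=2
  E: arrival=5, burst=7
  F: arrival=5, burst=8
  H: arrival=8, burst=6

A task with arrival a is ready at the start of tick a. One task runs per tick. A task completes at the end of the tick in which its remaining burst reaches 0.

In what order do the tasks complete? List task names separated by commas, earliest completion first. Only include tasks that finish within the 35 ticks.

completion order = B, D, E, F, H

t=0: L0/L1/L2 = B/-/- → run B
t=1: L0/L1/L2 = B/-/- → run B
t=2: L0/L1/L2 = B/-/- → run B
t=3: L0/L1/L2 = BD/-/- → run B
t=4: L0/L1/L2 = D/-/- → run D
t=5: L0/L1/L2 = DEF/-/- → run D
t=6: L0/L1/L2 = EF/-/- → run E
t=7: L0/L1/L2 = EF/-/- → run E
t=8: L0/L1/L2 = EFH/-/- → run E
t=9: L0/L1/L2 = EFH/-/- → run E
t=10: L0/L1/L2 = FH/E/- → run F
t=11: L0/L1/L2 = FH/E/- → run F
t=12: L0/L1/L2 = FH/E/- → run F
t=13: L0/L1/L2 = FH/E/- → run F
t=14: L0/L1/L2 = H/EF/- → run H
t=15: L0/L1/L2 = H/EF/- → run H
t=16: L0/L1/L2 = H/EF/- → run H
t=17: L0/L1/L2 = H/EF/- → run H
t=18: L0/L1/L2 = -/EFH/- → run E
t=19: L0/L1/L2 = -/EFH/- → run E
t=20: L0/L1/L2 = -/EFH/- → run E
t=21: L0/L1/L2 = -/FH/- → run F
t=22: L0/L1/L2 = -/FH/- → run F
t=23: L0/L1/L2 = -/FH/- → run F
t=24: L0/L1/L2 = -/FH/- → run F
t=25: L0/L1/L2 = -/H/- → run H
t=26: L0/L1/L2 = -/H/- → run H
t=27: (idle)
t=28: (idle)
t=29: (idle)
t=30: (idle)
t=31: (idle)
t=32: (idle)
t=33: (idle)
t=34: (idle)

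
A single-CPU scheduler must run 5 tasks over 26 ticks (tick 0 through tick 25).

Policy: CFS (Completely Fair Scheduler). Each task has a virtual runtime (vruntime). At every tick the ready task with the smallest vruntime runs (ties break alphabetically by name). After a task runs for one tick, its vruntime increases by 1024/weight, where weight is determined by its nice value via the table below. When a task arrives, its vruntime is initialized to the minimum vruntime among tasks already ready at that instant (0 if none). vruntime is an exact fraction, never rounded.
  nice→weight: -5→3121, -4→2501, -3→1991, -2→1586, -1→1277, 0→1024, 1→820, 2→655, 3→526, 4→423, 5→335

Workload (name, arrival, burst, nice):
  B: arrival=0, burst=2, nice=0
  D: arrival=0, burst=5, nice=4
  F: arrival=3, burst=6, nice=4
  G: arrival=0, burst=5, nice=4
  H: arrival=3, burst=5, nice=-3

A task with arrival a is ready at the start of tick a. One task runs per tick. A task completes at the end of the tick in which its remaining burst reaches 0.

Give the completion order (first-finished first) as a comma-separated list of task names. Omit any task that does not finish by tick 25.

t=0: vr[B=0 D=0 G=0] → run B
t=1: vr[B=1 D=0 G=0] → run D
t=2: vr[B=1 D=1024/423 G=0] → run G
t=3: vr[B=1 D=1024/423 F=1 G=1024/423 H=1] → run B
t=4: vr[D=1024/423 F=1 G=1024/423 H=1] → run F
t=5: vr[D=1024/423 F=1447/423 G=1024/423 H=1] → run H
t=6: vr[D=1024/423 F=1447/423 G=1024/423 H=3015/1991] → run H
t=7: vr[D=1024/423 F=1447/423 G=1024/423 H=4039/1991] → run H
t=8: vr[D=1024/423 F=1447/423 G=1024/423 H=5063/1991] → run D
t=9: vr[D=2048/423 F=1447/423 G=1024/423 H=5063/1991] → run G
t=10: vr[D=2048/423 F=1447/423 G=2048/423 H=5063/1991] → run H
t=11: vr[D=2048/423 F=1447/423 G=2048/423 H=6087/1991] → run H
t=12: vr[D=2048/423 F=1447/423 G=2048/423] → run F
t=13: vr[D=2048/423 F=2471/423 G=2048/423] → run D
t=14: vr[D=1024/141 F=2471/423 G=2048/423] → run G
t=15: vr[D=1024/141 F=2471/423 G=1024/141] → run F
t=16: vr[D=1024/141 F=1165/141 G=1024/141] → run D
t=17: vr[D=4096/423 F=1165/141 G=1024/141] → run G
t=18: vr[D=4096/423 F=1165/141 G=4096/423] → run F
t=19: vr[D=4096/423 F=4519/423 G=4096/423] → run D
t=20: vr[F=4519/423 G=4096/423] → run G
t=21: vr[F=4519/423] → run F
t=22: vr[F=5543/423] → run F
t=23: (idle)
t=24: (idle)
t=25: (idle)

completion order = B, H, D, G, F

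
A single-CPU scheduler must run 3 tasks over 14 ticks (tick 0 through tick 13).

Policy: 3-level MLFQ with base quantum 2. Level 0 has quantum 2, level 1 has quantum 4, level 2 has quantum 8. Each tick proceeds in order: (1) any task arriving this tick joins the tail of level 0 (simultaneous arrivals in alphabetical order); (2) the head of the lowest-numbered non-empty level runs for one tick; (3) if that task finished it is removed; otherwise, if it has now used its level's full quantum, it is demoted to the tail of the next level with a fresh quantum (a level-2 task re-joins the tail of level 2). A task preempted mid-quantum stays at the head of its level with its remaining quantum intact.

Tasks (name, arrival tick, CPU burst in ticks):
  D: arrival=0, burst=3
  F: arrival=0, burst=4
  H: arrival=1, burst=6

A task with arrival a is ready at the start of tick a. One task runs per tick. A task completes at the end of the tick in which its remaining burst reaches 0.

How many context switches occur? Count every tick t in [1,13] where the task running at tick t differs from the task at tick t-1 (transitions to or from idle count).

t=0: L0/L1/L2 = DF/-/- → run D
t=1: L0/L1/L2 = DFH/-/- → run D
t=2: L0/L1/L2 = FH/D/- → run F
t=3: L0/L1/L2 = FH/D/- → run F
t=4: L0/L1/L2 = H/DF/- → run H
t=5: L0/L1/L2 = H/DF/- → run H
t=6: L0/L1/L2 = -/DFH/- → run D
t=7: L0/L1/L2 = -/FH/- → run F
t=8: L0/L1/L2 = -/FH/- → run F
t=9: L0/L1/L2 = -/H/- → run H
t=10: L0/L1/L2 = -/H/- → run H
t=11: L0/L1/L2 = -/H/- → run H
t=12: L0/L1/L2 = -/H/- → run H
t=13: (idle)

context switches = 6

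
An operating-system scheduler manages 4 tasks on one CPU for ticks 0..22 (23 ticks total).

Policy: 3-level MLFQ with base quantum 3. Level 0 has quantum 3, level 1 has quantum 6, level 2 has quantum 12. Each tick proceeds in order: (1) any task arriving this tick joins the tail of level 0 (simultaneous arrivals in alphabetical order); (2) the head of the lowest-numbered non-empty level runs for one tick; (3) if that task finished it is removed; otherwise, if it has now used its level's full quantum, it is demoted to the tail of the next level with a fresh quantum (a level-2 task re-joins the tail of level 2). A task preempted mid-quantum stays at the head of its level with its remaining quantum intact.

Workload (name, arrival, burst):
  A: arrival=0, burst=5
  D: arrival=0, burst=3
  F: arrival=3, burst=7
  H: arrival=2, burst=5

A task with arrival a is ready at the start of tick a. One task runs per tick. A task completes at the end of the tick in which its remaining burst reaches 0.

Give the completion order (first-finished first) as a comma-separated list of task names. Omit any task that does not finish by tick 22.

t=0: L0/L1/L2 = AD/-/- → run A
t=1: L0/L1/L2 = AD/-/- → run A
t=2: L0/L1/L2 = ADH/-/- → run A
t=3: L0/L1/L2 = DHF/A/- → run D
t=4: L0/L1/L2 = DHF/A/- → run D
t=5: L0/L1/L2 = DHF/A/- → run D
t=6: L0/L1/L2 = HF/A/- → run H
t=7: L0/L1/L2 = HF/A/- → run H
t=8: L0/L1/L2 = HF/A/- → run H
t=9: L0/L1/L2 = F/AH/- → run F
t=10: L0/L1/L2 = F/AH/- → run F
t=11: L0/L1/L2 = F/AH/- → run F
t=12: L0/L1/L2 = -/AHF/- → run A
t=13: L0/L1/L2 = -/AHF/- → run A
t=14: L0/L1/L2 = -/HF/- → run H
t=15: L0/L1/L2 = -/HF/- → run H
t=16: L0/L1/L2 = -/F/- → run F
t=17: L0/L1/L2 = -/F/- → run F
t=18: L0/L1/L2 = -/F/- → run F
t=19: L0/L1/L2 = -/F/- → run F
t=20: (idle)
t=21: (idle)
t=22: (idle)

completion order = D, A, H, F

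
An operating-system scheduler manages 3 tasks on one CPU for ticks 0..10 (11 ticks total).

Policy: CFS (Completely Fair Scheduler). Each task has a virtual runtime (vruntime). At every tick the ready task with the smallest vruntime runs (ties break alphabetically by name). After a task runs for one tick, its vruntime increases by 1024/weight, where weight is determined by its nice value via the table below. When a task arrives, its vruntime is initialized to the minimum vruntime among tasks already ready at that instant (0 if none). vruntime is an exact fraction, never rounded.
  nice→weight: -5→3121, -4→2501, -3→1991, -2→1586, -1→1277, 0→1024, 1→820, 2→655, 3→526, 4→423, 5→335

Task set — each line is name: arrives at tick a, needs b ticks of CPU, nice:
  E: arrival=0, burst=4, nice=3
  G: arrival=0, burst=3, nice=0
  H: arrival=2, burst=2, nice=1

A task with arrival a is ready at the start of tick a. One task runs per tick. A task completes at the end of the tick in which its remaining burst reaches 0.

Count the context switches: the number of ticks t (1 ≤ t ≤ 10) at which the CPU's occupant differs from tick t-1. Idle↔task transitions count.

context switches = 7

t=0: vr[E=0 G=0] → run E
t=1: vr[E=512/263 G=0] → run G
t=2: vr[E=512/263 G=1 H=1] → run G
t=3: vr[E=512/263 G=2 H=1] → run H
t=4: vr[E=512/263 G=2 H=461/205] → run E
t=5: vr[E=1024/263 G=2 H=461/205] → run G
t=6: vr[E=1024/263 H=461/205] → run H
t=7: vr[E=1024/263] → run E
t=8: vr[E=1536/263] → run E
t=9: (idle)
t=10: (idle)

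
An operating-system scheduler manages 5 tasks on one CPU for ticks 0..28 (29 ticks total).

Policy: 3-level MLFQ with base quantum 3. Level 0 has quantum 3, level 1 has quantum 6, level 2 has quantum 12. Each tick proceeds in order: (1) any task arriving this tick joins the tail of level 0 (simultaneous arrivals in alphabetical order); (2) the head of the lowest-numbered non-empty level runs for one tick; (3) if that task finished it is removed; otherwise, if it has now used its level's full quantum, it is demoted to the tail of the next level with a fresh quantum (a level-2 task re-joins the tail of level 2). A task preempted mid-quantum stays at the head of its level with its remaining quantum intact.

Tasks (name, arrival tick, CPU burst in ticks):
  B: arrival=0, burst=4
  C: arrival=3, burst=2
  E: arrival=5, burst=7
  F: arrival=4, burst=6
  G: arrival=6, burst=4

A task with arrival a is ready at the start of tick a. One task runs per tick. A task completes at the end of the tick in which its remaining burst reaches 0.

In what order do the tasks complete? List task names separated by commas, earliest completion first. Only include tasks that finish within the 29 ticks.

completion order = C, B, F, E, G

t=0: L0/L1/L2 = B/-/- → run B
t=1: L0/L1/L2 = B/-/- → run B
t=2: L0/L1/L2 = B/-/- → run B
t=3: L0/L1/L2 = C/B/- → run C
t=4: L0/L1/L2 = CF/B/- → run C
t=5: L0/L1/L2 = FE/B/- → run F
t=6: L0/L1/L2 = FEG/B/- → run F
t=7: L0/L1/L2 = FEG/B/- → run F
t=8: L0/L1/L2 = EG/BF/- → run E
t=9: L0/L1/L2 = EG/BF/- → run E
t=10: L0/L1/L2 = EG/BF/- → run E
t=11: L0/L1/L2 = G/BFE/- → run G
t=12: L0/L1/L2 = G/BFE/- → run G
t=13: L0/L1/L2 = G/BFE/- → run G
t=14: L0/L1/L2 = -/BFEG/- → run B
t=15: L0/L1/L2 = -/FEG/- → run F
t=16: L0/L1/L2 = -/FEG/- → run F
t=17: L0/L1/L2 = -/FEG/- → run F
t=18: L0/L1/L2 = -/EG/- → run E
t=19: L0/L1/L2 = -/EG/- → run E
t=20: L0/L1/L2 = -/EG/- → run E
t=21: L0/L1/L2 = -/EG/- → run E
t=22: L0/L1/L2 = -/G/- → run G
t=23: (idle)
t=24: (idle)
t=25: (idle)
t=26: (idle)
t=27: (idle)
t=28: (idle)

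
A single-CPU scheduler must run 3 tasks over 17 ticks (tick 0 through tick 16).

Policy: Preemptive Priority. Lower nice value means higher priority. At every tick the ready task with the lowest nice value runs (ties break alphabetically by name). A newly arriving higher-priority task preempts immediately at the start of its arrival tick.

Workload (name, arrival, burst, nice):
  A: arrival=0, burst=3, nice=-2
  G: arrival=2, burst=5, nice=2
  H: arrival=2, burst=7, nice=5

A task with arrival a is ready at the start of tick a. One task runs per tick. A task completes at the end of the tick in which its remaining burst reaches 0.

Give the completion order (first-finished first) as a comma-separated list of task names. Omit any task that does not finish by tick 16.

completion order = A, G, H

t=0: ready={A} → run A
t=1: ready={A} → run A
t=2: ready={A,G,H} → run A
t=3: ready={G,H} → run G
t=4: ready={G,H} → run G
t=5: ready={G,H} → run G
t=6: ready={G,H} → run G
t=7: ready={G,H} → run G
t=8: ready={H} → run H
t=9: ready={H} → run H
t=10: ready={H} → run H
t=11: ready={H} → run H
t=12: ready={H} → run H
t=13: ready={H} → run H
t=14: ready={H} → run H
t=15: (idle)
t=16: (idle)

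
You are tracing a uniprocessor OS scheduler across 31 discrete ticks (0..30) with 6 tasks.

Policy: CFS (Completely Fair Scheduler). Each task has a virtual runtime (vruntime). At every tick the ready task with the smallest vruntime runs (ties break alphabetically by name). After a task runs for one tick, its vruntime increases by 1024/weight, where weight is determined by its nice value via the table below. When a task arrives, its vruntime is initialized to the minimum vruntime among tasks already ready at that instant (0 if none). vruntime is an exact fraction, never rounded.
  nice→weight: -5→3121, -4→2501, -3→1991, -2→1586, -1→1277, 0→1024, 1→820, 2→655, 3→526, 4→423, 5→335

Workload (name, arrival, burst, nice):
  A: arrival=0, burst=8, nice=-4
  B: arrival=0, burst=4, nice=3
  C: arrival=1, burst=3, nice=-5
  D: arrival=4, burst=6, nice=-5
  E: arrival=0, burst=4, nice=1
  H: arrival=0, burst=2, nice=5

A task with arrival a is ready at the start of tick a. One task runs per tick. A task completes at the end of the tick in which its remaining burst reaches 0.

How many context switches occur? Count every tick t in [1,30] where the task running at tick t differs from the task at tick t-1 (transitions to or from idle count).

context switches = 25

t=0: vr[A=0 B=0 E=0 H=0] → run A
t=1: vr[A=1024/2501 B=0 C=0 E=0 H=0] → run B
t=2: vr[A=1024/2501 B=512/263 C=0 E=0 H=0] → run C
t=3: vr[A=1024/2501 B=512/263 C=1024/3121 E=0 H=0] → run E
t=4: vr[A=1024/2501 B=512/263 C=1024/3121 D=0 E=256/205 H=0] → run D
t=5: vr[A=1024/2501 B=512/263 C=1024/3121 D=1024/3121 E=256/205 H=0] → run H
t=6: vr[A=1024/2501 B=512/263 C=1024/3121 D=1024/3121 E=256/205 H=1024/335] → run C
t=7: vr[A=1024/2501 B=512/263 C=2048/3121 D=1024/3121 E=256/205 H=1024/335] → run D
t=8: vr[A=1024/2501 B=512/263 C=2048/3121 D=2048/3121 E=256/205 H=1024/335] → run A
t=9: vr[A=2048/2501 B=512/263 C=2048/3121 D=2048/3121 E=256/205 H=1024/335] → run C
t=10: vr[A=2048/2501 B=512/263 D=2048/3121 E=256/205 H=1024/335] → run D
t=11: vr[A=2048/2501 B=512/263 D=3072/3121 E=256/205 H=1024/335] → run A
t=12: vr[A=3072/2501 B=512/263 D=3072/3121 E=256/205 H=1024/335] → run D
t=13: vr[A=3072/2501 B=512/263 D=4096/3121 E=256/205 H=1024/335] → run A
t=14: vr[A=4096/2501 B=512/263 D=4096/3121 E=256/205 H=1024/335] → run E
t=15: vr[A=4096/2501 B=512/263 D=4096/3121 E=512/205 H=1024/335] → run D
t=16: vr[A=4096/2501 B=512/263 D=5120/3121 E=512/205 H=1024/335] → run A
t=17: vr[A=5120/2501 B=512/263 D=5120/3121 E=512/205 H=1024/335] → run D
t=18: vr[A=5120/2501 B=512/263 E=512/205 H=1024/335] → run B
t=19: vr[A=5120/2501 B=1024/263 E=512/205 H=1024/335] → run A
t=20: vr[A=6144/2501 B=1024/263 E=512/205 H=1024/335] → run A
t=21: vr[A=7168/2501 B=1024/263 E=512/205 H=1024/335] → run E
t=22: vr[A=7168/2501 B=1024/263 E=768/205 H=1024/335] → run A
t=23: vr[B=1024/263 E=768/205 H=1024/335] → run H
t=24: vr[B=1024/263 E=768/205] → run E
t=25: vr[B=1024/263] → run B
t=26: vr[B=1536/263] → run B
t=27: (idle)
t=28: (idle)
t=29: (idle)
t=30: (idle)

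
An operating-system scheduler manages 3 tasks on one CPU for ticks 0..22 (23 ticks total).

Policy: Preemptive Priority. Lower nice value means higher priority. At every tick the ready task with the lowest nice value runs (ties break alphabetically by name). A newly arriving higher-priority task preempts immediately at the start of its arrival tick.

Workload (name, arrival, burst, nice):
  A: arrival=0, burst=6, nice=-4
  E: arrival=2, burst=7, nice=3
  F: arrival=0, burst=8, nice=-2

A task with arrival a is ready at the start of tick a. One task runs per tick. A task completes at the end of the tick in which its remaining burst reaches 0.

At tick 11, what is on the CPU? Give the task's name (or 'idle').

t=0: ready={A,F} → run A
t=1: ready={A,F} → run A
t=2: ready={A,E,F} → run A
t=3: ready={A,E,F} → run A
t=4: ready={A,E,F} → run A
t=5: ready={A,E,F} → run A
t=6: ready={E,F} → run F
t=7: ready={E,F} → run F
t=8: ready={E,F} → run F
t=9: ready={E,F} → run F
t=10: ready={E,F} → run F
t=11: ready={E,F} → run F
t=12: ready={E,F} → run F
t=13: ready={E,F} → run F
t=14: ready={E} → run E
t=15: ready={E} → run E
t=16: ready={E} → run E
t=17: ready={E} → run E
t=18: ready={E} → run E
t=19: ready={E} → run E
t=20: ready={E} → run E
t=21: (idle)
t=22: (idle)

running at tick 11 = F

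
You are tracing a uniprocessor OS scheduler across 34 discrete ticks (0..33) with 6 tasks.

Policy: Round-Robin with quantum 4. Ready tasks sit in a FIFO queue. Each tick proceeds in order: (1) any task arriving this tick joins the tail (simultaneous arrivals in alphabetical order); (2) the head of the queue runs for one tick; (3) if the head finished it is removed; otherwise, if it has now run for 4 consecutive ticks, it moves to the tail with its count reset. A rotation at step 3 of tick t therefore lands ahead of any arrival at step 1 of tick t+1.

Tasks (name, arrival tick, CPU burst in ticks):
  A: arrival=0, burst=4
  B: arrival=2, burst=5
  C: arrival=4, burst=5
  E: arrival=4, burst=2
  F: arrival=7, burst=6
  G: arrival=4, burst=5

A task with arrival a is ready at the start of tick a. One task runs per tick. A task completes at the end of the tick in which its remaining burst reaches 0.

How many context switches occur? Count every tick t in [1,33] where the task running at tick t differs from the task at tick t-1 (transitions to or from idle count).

context switches = 10

t=0: queue=[A] q_used=0 → run A
t=1: queue=[A] q_used=1 → run A
t=2: queue=[A,B] q_used=2 → run A
t=3: queue=[A,B] q_used=3 → run A
t=4: queue=[B,C,E,G] q_used=0 → run B
t=5: queue=[B,C,E,G] q_used=1 → run B
t=6: queue=[B,C,E,G] q_used=2 → run B
t=7: queue=[B,C,E,G,F] q_used=3 → run B
t=8: queue=[C,E,G,F,B] q_used=0 → run C
t=9: queue=[C,E,G,F,B] q_used=1 → run C
t=10: queue=[C,E,G,F,B] q_used=2 → run C
t=11: queue=[C,E,G,F,B] q_used=3 → run C
t=12: queue=[E,G,F,B,C] q_used=0 → run E
t=13: queue=[E,G,F,B,C] q_used=1 → run E
t=14: queue=[G,F,B,C] q_used=0 → run G
t=15: queue=[G,F,B,C] q_used=1 → run G
t=16: queue=[G,F,B,C] q_used=2 → run G
t=17: queue=[G,F,B,C] q_used=3 → run G
t=18: queue=[F,B,C,G] q_used=0 → run F
t=19: queue=[F,B,C,G] q_used=1 → run F
t=20: queue=[F,B,C,G] q_used=2 → run F
t=21: queue=[F,B,C,G] q_used=3 → run F
t=22: queue=[B,C,G,F] q_used=0 → run B
t=23: queue=[C,G,F] q_used=0 → run C
t=24: queue=[G,F] q_used=0 → run G
t=25: queue=[F] q_used=0 → run F
t=26: queue=[F] q_used=1 → run F
t=27: (idle)
t=28: (idle)
t=29: (idle)
t=30: (idle)
t=31: (idle)
t=32: (idle)
t=33: (idle)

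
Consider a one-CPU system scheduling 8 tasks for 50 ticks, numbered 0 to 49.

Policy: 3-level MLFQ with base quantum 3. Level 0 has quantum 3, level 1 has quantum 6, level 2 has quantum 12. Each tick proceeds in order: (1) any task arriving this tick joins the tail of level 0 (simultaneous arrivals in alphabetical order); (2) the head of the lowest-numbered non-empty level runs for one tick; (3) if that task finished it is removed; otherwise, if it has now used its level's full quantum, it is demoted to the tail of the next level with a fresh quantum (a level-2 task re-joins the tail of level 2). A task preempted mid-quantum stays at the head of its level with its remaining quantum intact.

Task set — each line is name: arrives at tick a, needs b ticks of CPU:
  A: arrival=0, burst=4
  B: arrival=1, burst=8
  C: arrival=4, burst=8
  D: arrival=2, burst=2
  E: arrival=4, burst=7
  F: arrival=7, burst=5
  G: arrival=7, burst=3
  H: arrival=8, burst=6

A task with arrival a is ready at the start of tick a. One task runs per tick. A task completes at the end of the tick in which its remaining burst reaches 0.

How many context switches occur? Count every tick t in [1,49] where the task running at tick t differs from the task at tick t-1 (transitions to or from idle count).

t=0: L0/L1/L2 = A/-/- → run A
t=1: L0/L1/L2 = AB/-/- → run A
t=2: L0/L1/L2 = ABD/-/- → run A
t=3: L0/L1/L2 = BD/A/- → run B
t=4: L0/L1/L2 = BDCE/A/- → run B
t=5: L0/L1/L2 = BDCE/A/- → run B
t=6: L0/L1/L2 = DCE/AB/- → run D
t=7: L0/L1/L2 = DCEFG/AB/- → run D
t=8: L0/L1/L2 = CEFGH/AB/- → run C
t=9: L0/L1/L2 = CEFGH/AB/- → run C
t=10: L0/L1/L2 = CEFGH/AB/- → run C
t=11: L0/L1/L2 = EFGH/ABC/- → run E
t=12: L0/L1/L2 = EFGH/ABC/- → run E
t=13: L0/L1/L2 = EFGH/ABC/- → run E
t=14: L0/L1/L2 = FGH/ABCE/- → run F
t=15: L0/L1/L2 = FGH/ABCE/- → run F
t=16: L0/L1/L2 = FGH/ABCE/- → run F
t=17: L0/L1/L2 = GH/ABCEF/- → run G
t=18: L0/L1/L2 = GH/ABCEF/- → run G
t=19: L0/L1/L2 = GH/ABCEF/- → run G
t=20: L0/L1/L2 = H/ABCEF/- → run H
t=21: L0/L1/L2 = H/ABCEF/- → run H
t=22: L0/L1/L2 = H/ABCEF/- → run H
t=23: L0/L1/L2 = -/ABCEFH/- → run A
t=24: L0/L1/L2 = -/BCEFH/- → run B
t=25: L0/L1/L2 = -/BCEFH/- → run B
t=26: L0/L1/L2 = -/BCEFH/- → run B
t=27: L0/L1/L2 = -/BCEFH/- → run B
t=28: L0/L1/L2 = -/BCEFH/- → run B
t=29: L0/L1/L2 = -/CEFH/- → run C
t=30: L0/L1/L2 = -/CEFH/- → run C
t=31: L0/L1/L2 = -/CEFH/- → run C
t=32: L0/L1/L2 = -/CEFH/- → run C
t=33: L0/L1/L2 = -/CEFH/- → run C
t=34: L0/L1/L2 = -/EFH/- → run E
t=35: L0/L1/L2 = -/EFH/- → run E
t=36: L0/L1/L2 = -/EFH/- → run E
t=37: L0/L1/L2 = -/EFH/- → run E
t=38: L0/L1/L2 = -/FH/- → run F
t=39: L0/L1/L2 = -/FH/- → run F
t=40: L0/L1/L2 = -/H/- → run H
t=41: L0/L1/L2 = -/H/- → run H
t=42: L0/L1/L2 = -/H/- → run H
t=43: (idle)
t=44: (idle)
t=45: (idle)
t=46: (idle)
t=47: (idle)
t=48: (idle)
t=49: (idle)

context switches = 14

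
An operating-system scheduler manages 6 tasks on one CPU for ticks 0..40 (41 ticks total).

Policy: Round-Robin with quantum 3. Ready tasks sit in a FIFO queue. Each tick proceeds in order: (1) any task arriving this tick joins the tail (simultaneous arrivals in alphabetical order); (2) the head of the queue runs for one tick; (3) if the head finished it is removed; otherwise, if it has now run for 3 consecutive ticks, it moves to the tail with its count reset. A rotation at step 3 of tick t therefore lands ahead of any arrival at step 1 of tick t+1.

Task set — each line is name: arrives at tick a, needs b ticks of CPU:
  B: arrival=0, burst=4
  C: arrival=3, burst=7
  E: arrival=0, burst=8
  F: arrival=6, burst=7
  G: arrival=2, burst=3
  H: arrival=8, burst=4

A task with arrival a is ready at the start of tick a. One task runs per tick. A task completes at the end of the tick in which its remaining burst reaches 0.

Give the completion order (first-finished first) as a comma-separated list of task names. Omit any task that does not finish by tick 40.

completion order = G, B, E, H, C, F

t=0: queue=[B,E] q_used=0 → run B
t=1: queue=[B,E] q_used=1 → run B
t=2: queue=[B,E,G] q_used=2 → run B
t=3: queue=[E,G,B,C] q_used=0 → run E
t=4: queue=[E,G,B,C] q_used=1 → run E
t=5: queue=[E,G,B,C] q_used=2 → run E
t=6: queue=[G,B,C,E,F] q_used=0 → run G
t=7: queue=[G,B,C,E,F] q_used=1 → run G
t=8: queue=[G,B,C,E,F,H] q_used=2 → run G
t=9: queue=[B,C,E,F,H] q_used=0 → run B
t=10: queue=[C,E,F,H] q_used=0 → run C
t=11: queue=[C,E,F,H] q_used=1 → run C
t=12: queue=[C,E,F,H] q_used=2 → run C
t=13: queue=[E,F,H,C] q_used=0 → run E
t=14: queue=[E,F,H,C] q_used=1 → run E
t=15: queue=[E,F,H,C] q_used=2 → run E
t=16: queue=[F,H,C,E] q_used=0 → run F
t=17: queue=[F,H,C,E] q_used=1 → run F
t=18: queue=[F,H,C,E] q_used=2 → run F
t=19: queue=[H,C,E,F] q_used=0 → run H
t=20: queue=[H,C,E,F] q_used=1 → run H
t=21: queue=[H,C,E,F] q_used=2 → run H
t=22: queue=[C,E,F,H] q_used=0 → run C
t=23: queue=[C,E,F,H] q_used=1 → run C
t=24: queue=[C,E,F,H] q_used=2 → run C
t=25: queue=[E,F,H,C] q_used=0 → run E
t=26: queue=[E,F,H,C] q_used=1 → run E
t=27: queue=[F,H,C] q_used=0 → run F
t=28: queue=[F,H,C] q_used=1 → run F
t=29: queue=[F,H,C] q_used=2 → run F
t=30: queue=[H,C,F] q_used=0 → run H
t=31: queue=[C,F] q_used=0 → run C
t=32: queue=[F] q_used=0 → run F
t=33: (idle)
t=34: (idle)
t=35: (idle)
t=36: (idle)
t=37: (idle)
t=38: (idle)
t=39: (idle)
t=40: (idle)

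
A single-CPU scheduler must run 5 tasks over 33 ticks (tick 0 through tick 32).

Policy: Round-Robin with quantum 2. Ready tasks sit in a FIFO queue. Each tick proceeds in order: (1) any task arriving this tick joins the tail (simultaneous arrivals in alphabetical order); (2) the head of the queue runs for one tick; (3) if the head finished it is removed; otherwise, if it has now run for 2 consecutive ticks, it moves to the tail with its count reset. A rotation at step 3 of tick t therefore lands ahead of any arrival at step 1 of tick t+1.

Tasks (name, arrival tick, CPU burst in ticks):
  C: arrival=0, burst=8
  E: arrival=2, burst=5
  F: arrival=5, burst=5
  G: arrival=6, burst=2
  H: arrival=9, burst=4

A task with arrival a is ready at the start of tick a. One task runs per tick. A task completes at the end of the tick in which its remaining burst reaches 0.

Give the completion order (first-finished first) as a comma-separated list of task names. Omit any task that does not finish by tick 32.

completion order = G, C, E, H, F

t=0: queue=[C] q_used=0 → run C
t=1: queue=[C] q_used=1 → run C
t=2: queue=[C,E] q_used=0 → run C
t=3: queue=[C,E] q_used=1 → run C
t=4: queue=[E,C] q_used=0 → run E
t=5: queue=[E,C,F] q_used=1 → run E
t=6: queue=[C,F,E,G] q_used=0 → run C
t=7: queue=[C,F,E,G] q_used=1 → run C
t=8: queue=[F,E,G,C] q_used=0 → run F
t=9: queue=[F,E,G,C,H] q_used=1 → run F
t=10: queue=[E,G,C,H,F] q_used=0 → run E
t=11: queue=[E,G,C,H,F] q_used=1 → run E
t=12: queue=[G,C,H,F,E] q_used=0 → run G
t=13: queue=[G,C,H,F,E] q_used=1 → run G
t=14: queue=[C,H,F,E] q_used=0 → run C
t=15: queue=[C,H,F,E] q_used=1 → run C
t=16: queue=[H,F,E] q_used=0 → run H
t=17: queue=[H,F,E] q_used=1 → run H
t=18: queue=[F,E,H] q_used=0 → run F
t=19: queue=[F,E,H] q_used=1 → run F
t=20: queue=[E,H,F] q_used=0 → run E
t=21: queue=[H,F] q_used=0 → run H
t=22: queue=[H,F] q_used=1 → run H
t=23: queue=[F] q_used=0 → run F
t=24: (idle)
t=25: (idle)
t=26: (idle)
t=27: (idle)
t=28: (idle)
t=29: (idle)
t=30: (idle)
t=31: (idle)
t=32: (idle)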